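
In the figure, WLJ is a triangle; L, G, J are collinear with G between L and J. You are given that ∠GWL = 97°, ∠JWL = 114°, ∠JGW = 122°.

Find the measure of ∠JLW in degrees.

∠JLW = 25°

1. ∠LGW = 58°  [linear pair at G on LJ]
2. ∠GLW = 25°  [△WLG]
3. ∠JLW = 25°  [G on ray LJ]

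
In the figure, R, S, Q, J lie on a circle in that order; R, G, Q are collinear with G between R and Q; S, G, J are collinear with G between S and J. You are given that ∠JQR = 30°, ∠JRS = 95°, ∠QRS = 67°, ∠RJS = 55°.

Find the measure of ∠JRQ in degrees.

∠JRQ = 28°

1. ∠JQS = 85°  [cyclic RSQJ, opposite ∠R+∠Q]
2. ∠QJS = 67°  [same arc SQ]
3. ∠JSQ = 28°  [△SQJ]
4. ∠JRQ = 28°  [same arc QJ]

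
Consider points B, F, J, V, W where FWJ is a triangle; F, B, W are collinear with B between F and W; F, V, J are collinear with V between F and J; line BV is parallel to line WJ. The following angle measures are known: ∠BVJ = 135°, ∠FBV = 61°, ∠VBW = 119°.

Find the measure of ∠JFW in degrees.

1. ∠BVF = 45°  [linear pair at V on FJ]
2. ∠BFV = 74°  [△FBV]
3. ∠JFW = 74°  [B on FW, V on FJ]

∠JFW = 74°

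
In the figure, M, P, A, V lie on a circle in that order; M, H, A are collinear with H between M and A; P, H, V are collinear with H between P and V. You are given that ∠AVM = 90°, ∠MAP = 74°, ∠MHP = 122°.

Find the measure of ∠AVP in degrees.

1. ∠APM = 90°  [cyclic MPAV, opposite ∠P+∠V]
2. ∠AMP = 16°  [△MPA]
3. ∠AVP = 16°  [same arc PA]

∠AVP = 16°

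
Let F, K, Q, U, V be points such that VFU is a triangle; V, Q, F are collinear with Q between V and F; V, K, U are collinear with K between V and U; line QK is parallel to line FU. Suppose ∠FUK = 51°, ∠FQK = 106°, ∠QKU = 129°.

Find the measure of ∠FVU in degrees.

∠FVU = 55°

1. ∠KQV = 74°  [linear pair at Q on VF]
2. ∠QKV = 51°  [linear pair at K on VU]
3. ∠KVQ = 55°  [△VQK]
4. ∠FVU = 55°  [Q on VF, K on VU]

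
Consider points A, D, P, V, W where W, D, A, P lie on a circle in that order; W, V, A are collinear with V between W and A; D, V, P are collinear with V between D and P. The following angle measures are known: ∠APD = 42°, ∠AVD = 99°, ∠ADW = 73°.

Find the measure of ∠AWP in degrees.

∠AWP = 16°

1. ∠AWD = 42°  [same arc DA]
2. ∠PVW = 99°  [vertical angles at V]
3. ∠DAW = 65°  [△WDA]
4. ∠DPW = 65°  [same arc WD]
5. ∠AWP = 16°  [△WVP]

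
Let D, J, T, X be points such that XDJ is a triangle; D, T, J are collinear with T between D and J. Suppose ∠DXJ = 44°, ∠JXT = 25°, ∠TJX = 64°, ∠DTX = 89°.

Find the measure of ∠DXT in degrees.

∠DXT = 19°

1. ∠DJX = 64°  [T on ray JD]
2. ∠JDX = 72°  [△XDJ]
3. ∠TDX = 72°  [T on ray DJ]
4. ∠DXT = 19°  [△XDT]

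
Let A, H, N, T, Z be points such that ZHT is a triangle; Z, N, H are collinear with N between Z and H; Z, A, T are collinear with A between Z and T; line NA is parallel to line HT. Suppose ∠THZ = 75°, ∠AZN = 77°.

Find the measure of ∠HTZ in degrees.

∠HTZ = 28°

1. ∠ANZ = 75°  [NA∥HT, corresponding at N]
2. ∠NAZ = 28°  [△ZNA]
3. ∠HTZ = 28°  [NA∥HT, corresponding at A]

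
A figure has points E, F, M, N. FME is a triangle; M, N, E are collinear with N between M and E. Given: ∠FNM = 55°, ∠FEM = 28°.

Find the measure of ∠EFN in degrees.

∠EFN = 27°

1. ∠ENF = 125°  [linear pair at N on ME]
2. ∠FEN = 28°  [N on ray EM]
3. ∠EFN = 27°  [△FNE]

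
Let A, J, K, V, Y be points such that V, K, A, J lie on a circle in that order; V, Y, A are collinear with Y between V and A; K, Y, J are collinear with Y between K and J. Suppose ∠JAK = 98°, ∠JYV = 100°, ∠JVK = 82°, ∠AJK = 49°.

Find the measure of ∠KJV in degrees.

∠KJV = 47°

1. ∠AKJ = 33°  [△KAJ]
2. ∠AVJ = 33°  [same arc AJ]
3. ∠KJV = 47°  [△VYJ]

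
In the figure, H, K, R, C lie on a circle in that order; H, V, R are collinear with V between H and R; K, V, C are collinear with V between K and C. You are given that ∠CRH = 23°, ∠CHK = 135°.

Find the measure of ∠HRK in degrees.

∠HRK = 22°

1. ∠CKH = 23°  [same arc HC]
2. ∠HCK = 22°  [△HKC]
3. ∠HRK = 22°  [same arc HK]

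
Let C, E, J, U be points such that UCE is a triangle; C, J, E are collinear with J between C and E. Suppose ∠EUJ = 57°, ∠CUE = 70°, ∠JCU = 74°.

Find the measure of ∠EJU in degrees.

∠EJU = 87°

1. ∠ECU = 74°  [J on ray CE]
2. ∠CEU = 36°  [△UCE]
3. ∠JEU = 36°  [J on ray EC]
4. ∠EJU = 87°  [△UJE]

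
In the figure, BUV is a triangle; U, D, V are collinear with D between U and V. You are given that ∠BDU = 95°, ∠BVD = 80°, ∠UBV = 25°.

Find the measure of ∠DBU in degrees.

∠DBU = 10°

1. ∠BVU = 80°  [D on ray VU]
2. ∠BUV = 75°  [△BUV]
3. ∠BUD = 75°  [D on ray UV]
4. ∠DBU = 10°  [△BUD]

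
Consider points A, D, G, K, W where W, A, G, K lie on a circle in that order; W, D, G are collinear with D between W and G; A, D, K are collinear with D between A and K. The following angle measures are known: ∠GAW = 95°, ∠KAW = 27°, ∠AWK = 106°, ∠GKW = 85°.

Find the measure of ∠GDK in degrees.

∠GDK = 115°

1. ∠KGW = 27°  [same arc WK]
2. ∠AKW = 47°  [△WAK]
3. ∠GWK = 68°  [△WGK]
4. ∠KDW = 65°  [△WDK]
5. ∠GDK = 115°  [linear pair at D on WG]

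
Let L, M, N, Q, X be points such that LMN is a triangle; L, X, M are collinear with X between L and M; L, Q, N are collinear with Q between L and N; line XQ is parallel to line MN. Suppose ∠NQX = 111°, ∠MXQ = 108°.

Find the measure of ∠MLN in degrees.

1. ∠LQX = 69°  [linear pair at Q on LN]
2. ∠LXQ = 72°  [linear pair at X on LM]
3. ∠QLX = 39°  [△LXQ]
4. ∠MLN = 39°  [X on LM, Q on LN]

∠MLN = 39°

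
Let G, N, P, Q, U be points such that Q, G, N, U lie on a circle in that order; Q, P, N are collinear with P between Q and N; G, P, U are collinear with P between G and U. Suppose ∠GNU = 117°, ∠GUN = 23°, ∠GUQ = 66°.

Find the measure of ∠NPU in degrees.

1. ∠GQU = 63°  [cyclic QGNU, opposite ∠Q+∠N]
2. ∠GQN = 23°  [same arc GN]
3. ∠QGU = 51°  [△QGU]
4. ∠GPQ = 106°  [△QPG]
5. ∠NPU = 106°  [vertical angles at P]

∠NPU = 106°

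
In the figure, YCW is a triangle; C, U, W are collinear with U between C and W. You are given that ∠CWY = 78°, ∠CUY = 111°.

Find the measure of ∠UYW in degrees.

∠UYW = 33°

1. ∠UWY = 78°  [U on ray WC]
2. ∠WUY = 69°  [linear pair at U on CW]
3. ∠UYW = 33°  [△YUW]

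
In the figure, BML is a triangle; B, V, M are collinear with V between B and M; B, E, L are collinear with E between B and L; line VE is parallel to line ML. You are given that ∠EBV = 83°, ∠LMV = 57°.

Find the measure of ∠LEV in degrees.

1. ∠LBM = 83°  [V on BM, E on BL]
2. ∠BML = 57°  [V on ray MB]
3. ∠BLM = 40°  [△BML]
4. ∠BEV = 40°  [VE∥ML, corresponding at E]
5. ∠LEV = 140°  [linear pair at E on BL]

∠LEV = 140°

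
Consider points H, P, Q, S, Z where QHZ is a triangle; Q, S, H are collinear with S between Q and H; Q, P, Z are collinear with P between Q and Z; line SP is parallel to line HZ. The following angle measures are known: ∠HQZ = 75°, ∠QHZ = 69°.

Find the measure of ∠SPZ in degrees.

∠SPZ = 144°

1. ∠HZQ = 36°  [△QHZ]
2. ∠QPS = 36°  [SP∥HZ, corresponding at P]
3. ∠SPZ = 144°  [linear pair at P on QZ]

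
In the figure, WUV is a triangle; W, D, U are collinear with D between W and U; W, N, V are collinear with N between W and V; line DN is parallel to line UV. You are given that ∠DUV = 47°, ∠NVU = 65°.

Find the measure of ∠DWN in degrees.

∠DWN = 68°

1. ∠VUW = 47°  [D on ray UW]
2. ∠UVW = 65°  [N on ray VW]
3. ∠UWV = 68°  [△WUV]
4. ∠DWN = 68°  [D on WU, N on WV]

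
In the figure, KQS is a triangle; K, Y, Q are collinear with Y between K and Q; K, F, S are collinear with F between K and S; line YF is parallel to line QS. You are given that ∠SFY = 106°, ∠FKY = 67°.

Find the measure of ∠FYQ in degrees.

1. ∠KFY = 74°  [linear pair at F on KS]
2. ∠FYK = 39°  [△KYF]
3. ∠FYQ = 141°  [linear pair at Y on KQ]

∠FYQ = 141°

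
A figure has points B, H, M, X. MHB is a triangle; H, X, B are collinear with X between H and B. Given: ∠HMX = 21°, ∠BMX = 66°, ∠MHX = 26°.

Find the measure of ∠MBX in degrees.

1. ∠HXM = 133°  [△MHX]
2. ∠BXM = 47°  [linear pair at X on HB]
3. ∠MBX = 67°  [△MXB]

∠MBX = 67°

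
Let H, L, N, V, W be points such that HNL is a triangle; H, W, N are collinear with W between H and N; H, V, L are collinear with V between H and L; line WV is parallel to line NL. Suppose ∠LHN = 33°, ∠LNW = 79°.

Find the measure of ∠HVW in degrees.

1. ∠HNL = 79°  [W on ray NH]
2. ∠HLN = 68°  [△HNL]
3. ∠HVW = 68°  [WV∥NL, corresponding at V]

∠HVW = 68°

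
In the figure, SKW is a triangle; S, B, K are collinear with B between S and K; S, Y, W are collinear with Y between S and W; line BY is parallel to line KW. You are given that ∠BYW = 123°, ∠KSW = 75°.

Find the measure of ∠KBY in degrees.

1. ∠BYS = 57°  [linear pair at Y on SW]
2. ∠BSY = 75°  [B on SK, Y on SW]
3. ∠SBY = 48°  [△SBY]
4. ∠KBY = 132°  [linear pair at B on SK]

∠KBY = 132°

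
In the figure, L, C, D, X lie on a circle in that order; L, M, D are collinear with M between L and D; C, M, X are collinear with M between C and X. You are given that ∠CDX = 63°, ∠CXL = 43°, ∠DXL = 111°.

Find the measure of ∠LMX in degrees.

∠LMX = 88°

1. ∠CLX = 117°  [cyclic LCDX, opposite ∠L+∠D]
2. ∠LCX = 20°  [△LCX]
3. ∠LDX = 20°  [same arc LX]
4. ∠DLX = 49°  [△LDX]
5. ∠LMX = 88°  [△LMX]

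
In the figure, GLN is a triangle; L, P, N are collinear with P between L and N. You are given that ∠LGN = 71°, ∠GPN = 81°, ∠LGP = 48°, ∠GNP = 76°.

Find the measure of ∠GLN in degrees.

1. ∠GPL = 99°  [linear pair at P on LN]
2. ∠GLP = 33°  [△GLP]
3. ∠GLN = 33°  [P on ray LN]

∠GLN = 33°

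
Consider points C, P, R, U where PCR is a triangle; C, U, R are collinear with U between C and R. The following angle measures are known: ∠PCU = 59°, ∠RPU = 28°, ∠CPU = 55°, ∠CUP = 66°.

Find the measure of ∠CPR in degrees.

∠CPR = 83°

1. ∠PCR = 59°  [U on ray CR]
2. ∠PUR = 114°  [linear pair at U on CR]
3. ∠PRU = 38°  [△PUR]
4. ∠CRP = 38°  [U on ray RC]
5. ∠CPR = 83°  [△PCR]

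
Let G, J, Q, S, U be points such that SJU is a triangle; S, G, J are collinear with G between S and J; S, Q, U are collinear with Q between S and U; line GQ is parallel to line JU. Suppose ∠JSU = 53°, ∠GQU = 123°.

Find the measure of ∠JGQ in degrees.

∠JGQ = 110°

1. ∠GSQ = 53°  [G on SJ, Q on SU]
2. ∠GQS = 57°  [linear pair at Q on SU]
3. ∠QGS = 70°  [△SGQ]
4. ∠JGQ = 110°  [linear pair at G on SJ]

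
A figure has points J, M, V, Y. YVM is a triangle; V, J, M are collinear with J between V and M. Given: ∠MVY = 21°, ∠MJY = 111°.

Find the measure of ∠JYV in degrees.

∠JYV = 90°

1. ∠JVY = 21°  [J on ray VM]
2. ∠VJY = 69°  [linear pair at J on VM]
3. ∠JYV = 90°  [△YVJ]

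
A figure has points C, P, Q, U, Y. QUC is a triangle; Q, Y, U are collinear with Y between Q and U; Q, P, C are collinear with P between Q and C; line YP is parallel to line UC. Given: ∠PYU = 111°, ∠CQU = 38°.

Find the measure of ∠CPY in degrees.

1. ∠PYQ = 69°  [linear pair at Y on QU]
2. ∠PQY = 38°  [Y on QU, P on QC]
3. ∠QPY = 73°  [△QYP]
4. ∠CPY = 107°  [linear pair at P on QC]

∠CPY = 107°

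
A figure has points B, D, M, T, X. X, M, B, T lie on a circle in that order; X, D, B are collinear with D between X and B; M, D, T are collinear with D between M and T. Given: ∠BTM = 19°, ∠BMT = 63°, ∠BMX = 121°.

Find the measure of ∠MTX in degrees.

1. ∠BXM = 19°  [same arc MB]
2. ∠MBX = 40°  [△XMB]
3. ∠MTX = 40°  [same arc XM]

∠MTX = 40°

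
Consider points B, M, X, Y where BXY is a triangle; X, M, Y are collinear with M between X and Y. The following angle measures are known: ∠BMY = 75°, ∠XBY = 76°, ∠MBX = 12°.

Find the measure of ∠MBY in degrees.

∠MBY = 64°

1. ∠BMX = 105°  [linear pair at M on XY]
2. ∠BXM = 63°  [△BXM]
3. ∠BXY = 63°  [M on ray XY]
4. ∠BYX = 41°  [△BXY]
5. ∠BYM = 41°  [M on ray YX]
6. ∠MBY = 64°  [△BMY]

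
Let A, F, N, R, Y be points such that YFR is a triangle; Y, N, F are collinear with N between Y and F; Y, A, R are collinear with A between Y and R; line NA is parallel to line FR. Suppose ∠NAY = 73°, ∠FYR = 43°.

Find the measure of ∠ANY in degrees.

∠ANY = 64°

1. ∠FRY = 73°  [NA∥FR, corresponding at A]
2. ∠RFY = 64°  [△YFR]
3. ∠ANY = 64°  [NA∥FR, corresponding at N]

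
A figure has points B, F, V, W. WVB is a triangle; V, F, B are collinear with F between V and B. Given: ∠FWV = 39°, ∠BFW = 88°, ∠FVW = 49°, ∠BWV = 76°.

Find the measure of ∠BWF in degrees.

∠BWF = 37°

1. ∠BVW = 49°  [F on ray VB]
2. ∠VBW = 55°  [△WVB]
3. ∠FBW = 55°  [F on ray BV]
4. ∠BWF = 37°  [△WFB]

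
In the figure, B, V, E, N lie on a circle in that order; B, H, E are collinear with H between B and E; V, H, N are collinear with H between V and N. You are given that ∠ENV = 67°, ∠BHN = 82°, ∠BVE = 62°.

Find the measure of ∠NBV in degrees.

1. ∠EBV = 67°  [same arc VE]
2. ∠EHV = 82°  [vertical angles at H]
3. ∠BEV = 51°  [△BVE]
4. ∠BHV = 98°  [linear pair at H on BE]
5. ∠BNV = 51°  [same arc BV]
6. ∠BVN = 15°  [△BHV]
7. ∠NBV = 114°  [△BVN]

∠NBV = 114°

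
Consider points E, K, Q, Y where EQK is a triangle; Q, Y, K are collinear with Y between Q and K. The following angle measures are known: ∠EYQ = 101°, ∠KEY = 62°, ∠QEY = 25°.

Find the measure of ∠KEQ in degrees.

1. ∠EQY = 54°  [△EQY]
2. ∠EYK = 79°  [linear pair at Y on QK]
3. ∠EKY = 39°  [△EYK]
4. ∠EQK = 54°  [Y on ray QK]
5. ∠EKQ = 39°  [Y on ray KQ]
6. ∠KEQ = 87°  [△EQK]

∠KEQ = 87°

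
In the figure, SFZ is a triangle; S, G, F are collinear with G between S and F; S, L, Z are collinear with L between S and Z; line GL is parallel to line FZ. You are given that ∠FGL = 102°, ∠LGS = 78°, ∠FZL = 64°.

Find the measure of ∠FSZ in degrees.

∠FSZ = 38°

1. ∠SFZ = 78°  [GL∥FZ, corresponding at G]
2. ∠FZS = 64°  [L on ray ZS]
3. ∠FSZ = 38°  [△SFZ]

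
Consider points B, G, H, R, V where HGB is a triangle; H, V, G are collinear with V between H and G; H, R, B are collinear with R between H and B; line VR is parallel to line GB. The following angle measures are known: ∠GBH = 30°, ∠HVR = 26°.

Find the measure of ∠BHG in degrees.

∠BHG = 124°

1. ∠HRV = 30°  [VR∥GB, corresponding at R]
2. ∠RHV = 124°  [△HVR]
3. ∠BHG = 124°  [V on HG, R on HB]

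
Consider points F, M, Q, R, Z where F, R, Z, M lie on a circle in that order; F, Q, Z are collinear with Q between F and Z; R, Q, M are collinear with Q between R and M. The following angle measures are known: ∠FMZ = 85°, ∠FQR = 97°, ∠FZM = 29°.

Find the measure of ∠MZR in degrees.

∠MZR = 60°

1. ∠MFZ = 66°  [△FZM]
2. ∠MQZ = 97°  [vertical angles at Q]
3. ∠RMZ = 54°  [△ZQM]
4. ∠MRZ = 66°  [same arc ZM]
5. ∠MZR = 60°  [△RZM]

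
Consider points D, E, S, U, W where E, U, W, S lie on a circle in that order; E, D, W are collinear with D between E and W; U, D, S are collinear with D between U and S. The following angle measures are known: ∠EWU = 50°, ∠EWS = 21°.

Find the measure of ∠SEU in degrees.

1. ∠ESU = 50°  [same arc EU]
2. ∠EUS = 21°  [same arc ES]
3. ∠SEU = 109°  [△EUS]

∠SEU = 109°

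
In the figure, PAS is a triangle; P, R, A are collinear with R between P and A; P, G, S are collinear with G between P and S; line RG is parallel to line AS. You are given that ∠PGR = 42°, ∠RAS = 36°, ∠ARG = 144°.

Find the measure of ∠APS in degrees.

1. ∠ASP = 42°  [RG∥AS, corresponding at G]
2. ∠PAS = 36°  [R on ray AP]
3. ∠APS = 102°  [△PAS]

∠APS = 102°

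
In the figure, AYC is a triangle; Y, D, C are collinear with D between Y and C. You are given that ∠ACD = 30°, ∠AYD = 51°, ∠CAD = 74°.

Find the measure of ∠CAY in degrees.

1. ∠ACY = 30°  [D on ray CY]
2. ∠AYC = 51°  [D on ray YC]
3. ∠CAY = 99°  [△AYC]

∠CAY = 99°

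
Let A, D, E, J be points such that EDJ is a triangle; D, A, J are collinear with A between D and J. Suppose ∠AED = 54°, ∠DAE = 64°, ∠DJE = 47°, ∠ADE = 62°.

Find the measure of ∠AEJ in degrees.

∠AEJ = 17°

1. ∠EAJ = 116°  [linear pair at A on DJ]
2. ∠AJE = 47°  [A on ray JD]
3. ∠AEJ = 17°  [△EAJ]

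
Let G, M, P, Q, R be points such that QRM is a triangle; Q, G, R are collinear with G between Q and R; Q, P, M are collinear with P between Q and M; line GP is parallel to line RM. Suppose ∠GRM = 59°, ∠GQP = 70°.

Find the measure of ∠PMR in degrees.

1. ∠MRQ = 59°  [G on ray RQ]
2. ∠MQR = 70°  [G on QR, P on QM]
3. ∠QMR = 51°  [△QRM]
4. ∠PMR = 51°  [P on ray MQ]

∠PMR = 51°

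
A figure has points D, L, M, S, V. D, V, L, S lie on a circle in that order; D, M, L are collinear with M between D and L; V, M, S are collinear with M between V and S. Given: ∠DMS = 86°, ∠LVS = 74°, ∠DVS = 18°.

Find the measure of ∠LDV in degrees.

1. ∠LMV = 86°  [vertical angles at M]
2. ∠DMV = 94°  [linear pair at M on DL]
3. ∠LDV = 68°  [△DMV]

∠LDV = 68°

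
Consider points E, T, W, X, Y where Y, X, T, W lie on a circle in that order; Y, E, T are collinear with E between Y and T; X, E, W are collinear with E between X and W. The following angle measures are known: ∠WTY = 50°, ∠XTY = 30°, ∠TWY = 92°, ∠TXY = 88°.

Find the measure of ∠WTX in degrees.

1. ∠WXY = 50°  [same arc YW]
2. ∠XWY = 30°  [same arc YX]
3. ∠WYX = 100°  [△YXW]
4. ∠WTX = 80°  [cyclic YXTW, opposite ∠Y+∠T]

∠WTX = 80°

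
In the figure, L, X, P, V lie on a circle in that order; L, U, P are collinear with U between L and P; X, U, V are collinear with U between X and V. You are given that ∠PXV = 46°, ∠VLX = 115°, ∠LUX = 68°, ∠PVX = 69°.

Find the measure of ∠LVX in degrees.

1. ∠PLV = 46°  [same arc PV]
2. ∠PUV = 68°  [vertical angles at U]
3. ∠LUV = 112°  [linear pair at U on LP]
4. ∠LVX = 22°  [△LUV]

∠LVX = 22°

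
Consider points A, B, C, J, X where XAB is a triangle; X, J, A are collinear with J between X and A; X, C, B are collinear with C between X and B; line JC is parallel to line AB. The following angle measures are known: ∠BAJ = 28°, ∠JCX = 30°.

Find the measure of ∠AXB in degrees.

∠AXB = 122°

1. ∠BAX = 28°  [J on ray AX]
2. ∠ABX = 30°  [JC∥AB, corresponding at C]
3. ∠AXB = 122°  [△XAB]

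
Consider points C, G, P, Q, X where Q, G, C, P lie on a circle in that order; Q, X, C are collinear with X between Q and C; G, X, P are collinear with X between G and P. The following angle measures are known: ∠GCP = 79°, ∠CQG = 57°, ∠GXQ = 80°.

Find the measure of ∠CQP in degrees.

∠CQP = 44°

1. ∠GQP = 101°  [cyclic QGCP, opposite ∠Q+∠C]
2. ∠PGQ = 43°  [△QXG]
3. ∠CXP = 80°  [vertical angles at X]
4. ∠GPQ = 36°  [△QGP]
5. ∠PXQ = 100°  [linear pair at X on QC]
6. ∠CQP = 44°  [△QXP]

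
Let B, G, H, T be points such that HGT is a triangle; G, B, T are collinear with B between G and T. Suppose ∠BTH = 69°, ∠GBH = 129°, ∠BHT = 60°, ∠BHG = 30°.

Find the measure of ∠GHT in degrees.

∠GHT = 90°

1. ∠GTH = 69°  [B on ray TG]
2. ∠BGH = 21°  [△HGB]
3. ∠HGT = 21°  [B on ray GT]
4. ∠GHT = 90°  [△HGT]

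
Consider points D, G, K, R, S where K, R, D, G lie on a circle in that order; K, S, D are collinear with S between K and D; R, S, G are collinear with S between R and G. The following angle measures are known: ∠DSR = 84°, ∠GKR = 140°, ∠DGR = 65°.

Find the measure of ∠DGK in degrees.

1. ∠GSK = 84°  [vertical angles at S]
2. ∠GDR = 40°  [cyclic KRDG, opposite ∠K+∠D]
3. ∠DRG = 75°  [△RDG]
4. ∠DSG = 96°  [linear pair at S on KD]
5. ∠DKG = 75°  [same arc DG]
6. ∠GDK = 19°  [△DSG]
7. ∠DGK = 86°  [△KDG]

∠DGK = 86°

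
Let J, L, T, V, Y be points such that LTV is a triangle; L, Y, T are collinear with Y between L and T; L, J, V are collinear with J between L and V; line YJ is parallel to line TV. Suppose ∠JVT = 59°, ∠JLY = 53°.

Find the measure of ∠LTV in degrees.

1. ∠LVT = 59°  [J on ray VL]
2. ∠TLV = 53°  [Y on LT, J on LV]
3. ∠LTV = 68°  [△LTV]

∠LTV = 68°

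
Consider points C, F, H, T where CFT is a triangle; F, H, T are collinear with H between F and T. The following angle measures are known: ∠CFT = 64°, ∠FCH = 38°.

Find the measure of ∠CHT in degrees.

∠CHT = 102°

1. ∠CFH = 64°  [H on ray FT]
2. ∠CHF = 78°  [△CFH]
3. ∠CHT = 102°  [linear pair at H on FT]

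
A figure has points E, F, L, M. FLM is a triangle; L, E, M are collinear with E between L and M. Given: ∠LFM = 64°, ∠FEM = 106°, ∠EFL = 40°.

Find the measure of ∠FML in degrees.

∠FML = 50°

1. ∠FEL = 74°  [linear pair at E on LM]
2. ∠ELF = 66°  [△FLE]
3. ∠FLM = 66°  [E on ray LM]
4. ∠FML = 50°  [△FLM]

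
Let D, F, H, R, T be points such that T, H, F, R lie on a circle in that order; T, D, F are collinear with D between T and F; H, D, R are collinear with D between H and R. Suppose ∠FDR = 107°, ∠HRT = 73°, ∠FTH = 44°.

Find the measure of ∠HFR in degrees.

∠HFR = 102°

1. ∠HDT = 107°  [vertical angles at D]
2. ∠HFT = 73°  [same arc TH]
3. ∠FRH = 44°  [same arc HF]
4. ∠FDH = 73°  [linear pair at D on TF]
5. ∠FHR = 34°  [△HDF]
6. ∠HFR = 102°  [△HFR]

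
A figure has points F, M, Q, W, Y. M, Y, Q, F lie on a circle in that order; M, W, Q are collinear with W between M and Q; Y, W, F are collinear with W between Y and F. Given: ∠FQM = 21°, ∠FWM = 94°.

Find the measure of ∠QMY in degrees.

1. ∠FYM = 21°  [same arc MF]
2. ∠QWY = 94°  [vertical angles at W]
3. ∠MWY = 86°  [linear pair at W on MQ]
4. ∠QMY = 73°  [△MWY]

∠QMY = 73°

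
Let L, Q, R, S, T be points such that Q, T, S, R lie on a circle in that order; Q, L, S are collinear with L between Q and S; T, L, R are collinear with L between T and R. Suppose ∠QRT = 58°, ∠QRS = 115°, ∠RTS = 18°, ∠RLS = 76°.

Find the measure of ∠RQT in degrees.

∠RQT = 75°

1. ∠QST = 58°  [same arc QT]
2. ∠QTS = 65°  [cyclic QTSR, opposite ∠T+∠R]
3. ∠QLT = 76°  [vertical angles at L]
4. ∠SQT = 57°  [△QTS]
5. ∠QTR = 47°  [△QLT]
6. ∠RQT = 75°  [△QTR]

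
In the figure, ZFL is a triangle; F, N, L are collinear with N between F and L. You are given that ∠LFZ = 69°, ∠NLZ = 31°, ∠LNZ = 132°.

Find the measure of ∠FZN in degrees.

∠FZN = 63°

1. ∠NFZ = 69°  [N on ray FL]
2. ∠FNZ = 48°  [linear pair at N on FL]
3. ∠FZN = 63°  [△ZFN]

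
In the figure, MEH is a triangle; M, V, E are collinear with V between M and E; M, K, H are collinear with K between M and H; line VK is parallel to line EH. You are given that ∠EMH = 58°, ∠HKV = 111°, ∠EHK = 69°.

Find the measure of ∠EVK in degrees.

1. ∠KMV = 58°  [V on ME, K on MH]
2. ∠MKV = 69°  [linear pair at K on MH]
3. ∠KVM = 53°  [△MVK]
4. ∠EVK = 127°  [linear pair at V on ME]

∠EVK = 127°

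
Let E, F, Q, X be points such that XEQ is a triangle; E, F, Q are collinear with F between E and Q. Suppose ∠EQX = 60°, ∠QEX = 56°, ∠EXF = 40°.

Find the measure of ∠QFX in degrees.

1. ∠FEX = 56°  [F on ray EQ]
2. ∠EFX = 84°  [△XEF]
3. ∠QFX = 96°  [linear pair at F on EQ]

∠QFX = 96°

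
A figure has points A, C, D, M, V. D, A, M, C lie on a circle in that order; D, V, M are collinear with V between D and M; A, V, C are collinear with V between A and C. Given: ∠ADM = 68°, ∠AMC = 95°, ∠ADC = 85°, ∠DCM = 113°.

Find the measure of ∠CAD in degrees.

1. ∠ACM = 68°  [same arc AM]
2. ∠CAM = 17°  [△AMC]
3. ∠CDM = 17°  [same arc MC]
4. ∠CMD = 50°  [△DMC]
5. ∠CAD = 50°  [same arc DC]

∠CAD = 50°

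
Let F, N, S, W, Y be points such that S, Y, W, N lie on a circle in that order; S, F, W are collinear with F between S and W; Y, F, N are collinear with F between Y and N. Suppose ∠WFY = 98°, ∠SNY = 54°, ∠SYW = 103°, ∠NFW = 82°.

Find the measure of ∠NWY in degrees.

∠NWY = 129°

1. ∠SWY = 54°  [same arc SY]
2. ∠WSY = 23°  [△SYW]
3. ∠NYW = 28°  [△YFW]
4. ∠WNY = 23°  [same arc YW]
5. ∠NWY = 129°  [△YWN]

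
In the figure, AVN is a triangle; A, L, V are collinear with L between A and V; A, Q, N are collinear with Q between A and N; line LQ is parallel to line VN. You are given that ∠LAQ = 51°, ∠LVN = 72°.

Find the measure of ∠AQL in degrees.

1. ∠NAV = 51°  [L on AV, Q on AN]
2. ∠AVN = 72°  [L on ray VA]
3. ∠ANV = 57°  [△AVN]
4. ∠AQL = 57°  [LQ∥VN, corresponding at Q]

∠AQL = 57°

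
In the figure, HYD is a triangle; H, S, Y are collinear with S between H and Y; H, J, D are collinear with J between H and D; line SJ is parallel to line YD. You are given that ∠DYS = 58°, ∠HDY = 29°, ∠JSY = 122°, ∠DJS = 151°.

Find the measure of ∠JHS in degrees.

1. ∠DYH = 58°  [S on ray YH]
2. ∠DHY = 93°  [△HYD]
3. ∠JHS = 93°  [S on HY, J on HD]

∠JHS = 93°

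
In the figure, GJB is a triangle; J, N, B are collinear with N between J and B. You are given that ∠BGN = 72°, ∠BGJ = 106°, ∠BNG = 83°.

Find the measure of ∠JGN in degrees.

∠JGN = 34°

1. ∠GBN = 25°  [△GNB]
2. ∠GNJ = 97°  [linear pair at N on JB]
3. ∠GBJ = 25°  [N on ray BJ]
4. ∠BJG = 49°  [△GJB]
5. ∠GJN = 49°  [N on ray JB]
6. ∠JGN = 34°  [△GJN]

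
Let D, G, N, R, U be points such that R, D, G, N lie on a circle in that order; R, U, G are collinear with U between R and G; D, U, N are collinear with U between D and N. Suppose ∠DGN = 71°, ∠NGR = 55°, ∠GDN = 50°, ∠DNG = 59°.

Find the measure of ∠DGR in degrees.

1. ∠DRN = 109°  [cyclic RDGN, opposite ∠R+∠G]
2. ∠NDR = 55°  [same arc RN]
3. ∠DNR = 16°  [△RDN]
4. ∠DGR = 16°  [same arc RD]

∠DGR = 16°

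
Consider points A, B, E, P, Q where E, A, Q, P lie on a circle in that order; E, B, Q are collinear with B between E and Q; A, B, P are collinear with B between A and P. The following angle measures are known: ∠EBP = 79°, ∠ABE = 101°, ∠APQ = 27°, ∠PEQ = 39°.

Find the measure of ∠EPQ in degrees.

1. ∠PBQ = 101°  [linear pair at B on EQ]
2. ∠EQP = 52°  [△QBP]
3. ∠EPQ = 89°  [△EQP]

∠EPQ = 89°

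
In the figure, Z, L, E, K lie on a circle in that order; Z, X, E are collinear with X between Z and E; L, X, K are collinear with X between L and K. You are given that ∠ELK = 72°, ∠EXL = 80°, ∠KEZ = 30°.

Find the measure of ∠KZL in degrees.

1. ∠EZK = 72°  [same arc EK]
2. ∠KXZ = 80°  [vertical angles at X]
3. ∠KLZ = 30°  [same arc ZK]
4. ∠LKZ = 28°  [△ZXK]
5. ∠KZL = 122°  [△ZLK]

∠KZL = 122°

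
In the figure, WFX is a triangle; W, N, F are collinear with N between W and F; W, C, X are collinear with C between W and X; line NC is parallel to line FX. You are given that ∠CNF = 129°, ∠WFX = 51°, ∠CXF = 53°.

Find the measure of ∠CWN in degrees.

∠CWN = 76°

1. ∠FXW = 53°  [C on ray XW]
2. ∠FWX = 76°  [△WFX]
3. ∠CWN = 76°  [N on WF, C on WX]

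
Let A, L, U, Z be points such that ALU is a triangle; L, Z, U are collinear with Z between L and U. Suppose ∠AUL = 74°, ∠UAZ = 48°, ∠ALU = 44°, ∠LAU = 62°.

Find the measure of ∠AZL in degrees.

∠AZL = 122°

1. ∠AUZ = 74°  [Z on ray UL]
2. ∠AZU = 58°  [△AZU]
3. ∠AZL = 122°  [linear pair at Z on LU]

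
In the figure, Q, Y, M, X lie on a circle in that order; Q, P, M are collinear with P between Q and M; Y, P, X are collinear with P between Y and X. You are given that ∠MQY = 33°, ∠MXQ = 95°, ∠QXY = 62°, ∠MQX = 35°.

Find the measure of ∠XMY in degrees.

1. ∠MXY = 33°  [same arc YM]
2. ∠MYX = 35°  [same arc MX]
3. ∠XMY = 112°  [△YMX]

∠XMY = 112°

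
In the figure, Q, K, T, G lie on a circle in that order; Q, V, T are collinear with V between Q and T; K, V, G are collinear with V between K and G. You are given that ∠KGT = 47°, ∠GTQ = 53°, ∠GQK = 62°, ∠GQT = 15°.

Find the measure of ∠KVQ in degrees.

∠KVQ = 80°

1. ∠KQT = 47°  [same arc KT]
2. ∠GKQ = 53°  [same arc QG]
3. ∠KVQ = 80°  [△QVK]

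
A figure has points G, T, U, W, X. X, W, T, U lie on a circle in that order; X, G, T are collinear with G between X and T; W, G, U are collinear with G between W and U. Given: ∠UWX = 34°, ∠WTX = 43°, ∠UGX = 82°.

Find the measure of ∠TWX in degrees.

∠TWX = 89°

1. ∠UTX = 34°  [same arc XU]
2. ∠WUX = 43°  [same arc XW]
3. ∠TXU = 55°  [△XGU]
4. ∠TUX = 91°  [△XTU]
5. ∠TWX = 89°  [cyclic XWTU, opposite ∠W+∠U]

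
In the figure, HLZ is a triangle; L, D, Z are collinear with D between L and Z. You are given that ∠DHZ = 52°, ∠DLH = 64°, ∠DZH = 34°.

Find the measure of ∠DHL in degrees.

∠DHL = 30°

1. ∠HDZ = 94°  [△HDZ]
2. ∠HDL = 86°  [linear pair at D on LZ]
3. ∠DHL = 30°  [△HLD]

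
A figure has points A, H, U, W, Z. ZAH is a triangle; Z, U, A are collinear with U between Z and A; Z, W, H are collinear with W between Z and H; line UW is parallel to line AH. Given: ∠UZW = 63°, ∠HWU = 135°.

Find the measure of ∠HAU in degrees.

1. ∠UWZ = 45°  [linear pair at W on ZH]
2. ∠WUZ = 72°  [△ZUW]
3. ∠AUW = 108°  [linear pair at U on ZA]
4. ∠HAU = 72°  [UW∥AH, co-interior at A–U]

∠HAU = 72°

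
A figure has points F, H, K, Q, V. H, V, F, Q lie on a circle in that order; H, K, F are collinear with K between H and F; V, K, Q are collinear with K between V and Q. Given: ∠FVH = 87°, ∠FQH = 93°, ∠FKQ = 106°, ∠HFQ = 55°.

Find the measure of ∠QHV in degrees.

∠QHV = 51°

1. ∠FHQ = 32°  [△HFQ]
2. ∠HKQ = 74°  [linear pair at K on HF]
3. ∠HVQ = 55°  [same arc HQ]
4. ∠HQV = 74°  [△HKQ]
5. ∠QHV = 51°  [△HVQ]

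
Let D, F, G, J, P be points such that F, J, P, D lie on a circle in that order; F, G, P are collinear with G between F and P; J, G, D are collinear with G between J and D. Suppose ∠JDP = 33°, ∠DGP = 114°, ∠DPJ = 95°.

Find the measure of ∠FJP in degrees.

1. ∠DJP = 52°  [△JPD]
2. ∠DPF = 33°  [△PGD]
3. ∠DFP = 52°  [same arc PD]
4. ∠FDP = 95°  [△FPD]
5. ∠FJP = 85°  [cyclic FJPD, opposite ∠J+∠D]

∠FJP = 85°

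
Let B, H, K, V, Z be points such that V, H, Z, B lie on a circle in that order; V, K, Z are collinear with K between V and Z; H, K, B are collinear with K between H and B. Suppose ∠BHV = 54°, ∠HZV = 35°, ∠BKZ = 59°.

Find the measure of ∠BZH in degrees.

∠BZH = 89°

1. ∠HBV = 35°  [same arc VH]
2. ∠BVH = 91°  [△VHB]
3. ∠BZH = 89°  [cyclic VHZB, opposite ∠V+∠Z]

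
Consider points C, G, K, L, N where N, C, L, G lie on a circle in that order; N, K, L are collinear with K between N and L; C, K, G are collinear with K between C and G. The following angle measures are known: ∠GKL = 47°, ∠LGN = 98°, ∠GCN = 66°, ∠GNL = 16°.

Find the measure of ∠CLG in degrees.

∠CLG = 97°

1. ∠GLN = 66°  [△NLG]
2. ∠GCL = 16°  [same arc LG]
3. ∠CGL = 67°  [△LKG]
4. ∠CLG = 97°  [△CLG]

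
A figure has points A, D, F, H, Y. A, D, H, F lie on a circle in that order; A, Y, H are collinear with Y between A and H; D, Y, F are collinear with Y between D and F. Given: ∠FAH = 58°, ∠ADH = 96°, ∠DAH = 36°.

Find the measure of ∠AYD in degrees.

∠AYD = 106°

1. ∠FDH = 58°  [same arc HF]
2. ∠AHD = 48°  [△ADH]
3. ∠DYH = 74°  [△DYH]
4. ∠AYD = 106°  [linear pair at Y on AH]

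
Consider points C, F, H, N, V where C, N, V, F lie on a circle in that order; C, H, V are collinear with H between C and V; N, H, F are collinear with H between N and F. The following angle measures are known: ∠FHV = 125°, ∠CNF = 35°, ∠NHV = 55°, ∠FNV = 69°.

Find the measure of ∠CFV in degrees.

1. ∠CVF = 35°  [same arc CF]
2. ∠FCV = 69°  [same arc VF]
3. ∠CFV = 76°  [△CVF]

∠CFV = 76°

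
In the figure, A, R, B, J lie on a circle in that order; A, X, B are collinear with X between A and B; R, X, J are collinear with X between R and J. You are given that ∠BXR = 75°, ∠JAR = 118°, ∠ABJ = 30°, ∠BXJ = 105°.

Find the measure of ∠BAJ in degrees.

1. ∠JBR = 62°  [cyclic ARBJ, opposite ∠A+∠B]
2. ∠BJR = 45°  [△BXJ]
3. ∠BRJ = 73°  [△RBJ]
4. ∠BAJ = 73°  [same arc BJ]

∠BAJ = 73°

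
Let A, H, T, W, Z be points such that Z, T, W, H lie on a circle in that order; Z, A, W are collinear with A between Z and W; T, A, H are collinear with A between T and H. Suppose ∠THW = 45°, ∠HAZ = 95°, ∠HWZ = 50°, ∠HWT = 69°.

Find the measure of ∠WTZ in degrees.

1. ∠TZW = 45°  [same arc TW]
2. ∠HTW = 66°  [△TWH]
3. ∠TAW = 95°  [vertical angles at A]
4. ∠TWZ = 19°  [△TAW]
5. ∠WTZ = 116°  [△ZTW]

∠WTZ = 116°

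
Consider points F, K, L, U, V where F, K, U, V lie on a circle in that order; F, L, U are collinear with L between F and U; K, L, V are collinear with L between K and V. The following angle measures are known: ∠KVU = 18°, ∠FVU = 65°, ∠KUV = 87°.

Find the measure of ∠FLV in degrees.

∠FLV = 58°

1. ∠KFU = 18°  [same arc KU]
2. ∠UKV = 75°  [△KUV]
3. ∠FKU = 115°  [cyclic FKUV, opposite ∠K+∠V]
4. ∠FUK = 47°  [△FKU]
5. ∠UFV = 75°  [same arc UV]
6. ∠FVK = 47°  [same arc FK]
7. ∠FLV = 58°  [△FLV]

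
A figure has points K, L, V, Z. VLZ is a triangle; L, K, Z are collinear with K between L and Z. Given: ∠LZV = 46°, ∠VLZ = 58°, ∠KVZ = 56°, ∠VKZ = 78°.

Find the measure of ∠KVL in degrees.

1. ∠KLV = 58°  [K on ray LZ]
2. ∠LKV = 102°  [linear pair at K on LZ]
3. ∠KVL = 20°  [△VLK]

∠KVL = 20°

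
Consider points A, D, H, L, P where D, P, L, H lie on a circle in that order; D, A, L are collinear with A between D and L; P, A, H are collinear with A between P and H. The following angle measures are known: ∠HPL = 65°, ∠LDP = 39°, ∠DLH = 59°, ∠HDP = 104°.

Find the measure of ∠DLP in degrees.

1. ∠DPH = 59°  [same arc DH]
2. ∠DHP = 17°  [△DPH]
3. ∠DLP = 17°  [same arc DP]

∠DLP = 17°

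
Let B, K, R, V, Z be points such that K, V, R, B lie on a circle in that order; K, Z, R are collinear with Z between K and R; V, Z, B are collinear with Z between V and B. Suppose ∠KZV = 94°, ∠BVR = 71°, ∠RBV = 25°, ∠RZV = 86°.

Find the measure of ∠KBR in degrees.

∠KBR = 48°

1. ∠BZR = 94°  [vertical angles at Z]
2. ∠BKR = 71°  [same arc RB]
3. ∠BRK = 61°  [△RZB]
4. ∠KBR = 48°  [△KRB]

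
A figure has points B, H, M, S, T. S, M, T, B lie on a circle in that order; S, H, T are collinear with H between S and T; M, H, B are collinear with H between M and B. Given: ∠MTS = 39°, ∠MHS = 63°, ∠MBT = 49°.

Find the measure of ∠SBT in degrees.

∠SBT = 88°

1. ∠MST = 49°  [same arc MT]
2. ∠SMT = 92°  [△SMT]
3. ∠SBT = 88°  [cyclic SMTB, opposite ∠M+∠B]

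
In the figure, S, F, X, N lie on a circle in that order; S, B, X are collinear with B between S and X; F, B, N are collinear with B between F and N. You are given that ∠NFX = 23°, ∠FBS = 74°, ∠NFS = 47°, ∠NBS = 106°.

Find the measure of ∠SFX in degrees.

1. ∠FBX = 106°  [linear pair at B on SX]
2. ∠FSX = 59°  [△SBF]
3. ∠FXS = 51°  [△FBX]
4. ∠SFX = 70°  [△SFX]

∠SFX = 70°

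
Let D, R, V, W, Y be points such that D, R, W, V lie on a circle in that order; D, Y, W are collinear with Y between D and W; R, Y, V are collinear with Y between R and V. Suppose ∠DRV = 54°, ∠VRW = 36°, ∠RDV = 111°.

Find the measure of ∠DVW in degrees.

∠DVW = 90°

1. ∠DWV = 54°  [same arc DV]
2. ∠VDW = 36°  [same arc WV]
3. ∠DVW = 90°  [△DWV]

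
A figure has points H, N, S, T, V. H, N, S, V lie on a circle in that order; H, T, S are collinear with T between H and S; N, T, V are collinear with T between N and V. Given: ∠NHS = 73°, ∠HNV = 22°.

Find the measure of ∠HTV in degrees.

∠HTV = 95°

1. ∠NVS = 73°  [same arc NS]
2. ∠HSV = 22°  [same arc HV]
3. ∠STV = 85°  [△STV]
4. ∠HTV = 95°  [linear pair at T on HS]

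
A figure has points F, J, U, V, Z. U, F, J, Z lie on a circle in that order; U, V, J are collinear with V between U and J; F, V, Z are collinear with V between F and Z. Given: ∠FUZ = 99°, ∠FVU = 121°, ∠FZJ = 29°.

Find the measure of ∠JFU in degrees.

1. ∠FJZ = 81°  [cyclic UFJZ, opposite ∠U+∠J]
2. ∠FVJ = 59°  [linear pair at V on UJ]
3. ∠FUJ = 29°  [same arc FJ]
4. ∠JFZ = 70°  [△FJZ]
5. ∠FJU = 51°  [△FVJ]
6. ∠JFU = 100°  [△UFJ]

∠JFU = 100°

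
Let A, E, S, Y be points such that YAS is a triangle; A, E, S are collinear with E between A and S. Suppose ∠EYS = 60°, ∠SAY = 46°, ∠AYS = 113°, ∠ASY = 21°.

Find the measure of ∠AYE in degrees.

1. ∠EAY = 46°  [E on ray AS]
2. ∠ESY = 21°  [E on ray SA]
3. ∠SEY = 99°  [△YES]
4. ∠AEY = 81°  [linear pair at E on AS]
5. ∠AYE = 53°  [△YAE]

∠AYE = 53°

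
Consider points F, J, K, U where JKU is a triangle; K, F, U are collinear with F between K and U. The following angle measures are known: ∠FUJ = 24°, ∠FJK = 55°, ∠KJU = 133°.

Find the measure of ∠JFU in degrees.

1. ∠JUK = 24°  [F on ray UK]
2. ∠JKU = 23°  [△JKU]
3. ∠FKJ = 23°  [F on ray KU]
4. ∠JFK = 102°  [△JKF]
5. ∠JFU = 78°  [linear pair at F on KU]

∠JFU = 78°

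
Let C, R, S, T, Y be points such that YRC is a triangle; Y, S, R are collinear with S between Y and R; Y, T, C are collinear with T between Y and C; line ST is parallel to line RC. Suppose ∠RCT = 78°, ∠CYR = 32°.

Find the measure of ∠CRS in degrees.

∠CRS = 70°

1. ∠RCY = 78°  [T on ray CY]
2. ∠CRY = 70°  [△YRC]
3. ∠CRS = 70°  [S on ray RY]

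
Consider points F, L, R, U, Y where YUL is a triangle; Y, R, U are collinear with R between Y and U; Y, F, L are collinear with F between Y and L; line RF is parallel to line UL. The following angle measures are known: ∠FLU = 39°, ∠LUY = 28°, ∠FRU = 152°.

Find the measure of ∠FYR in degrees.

1. ∠ULY = 39°  [F on ray LY]
2. ∠LYU = 113°  [△YUL]
3. ∠FYR = 113°  [R on YU, F on YL]

∠FYR = 113°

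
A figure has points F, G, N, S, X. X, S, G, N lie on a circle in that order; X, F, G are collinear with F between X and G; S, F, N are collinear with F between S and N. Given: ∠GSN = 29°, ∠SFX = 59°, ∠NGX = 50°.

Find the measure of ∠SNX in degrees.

∠SNX = 30°

1. ∠GXN = 29°  [same arc GN]
2. ∠GFN = 59°  [vertical angles at F]
3. ∠NFX = 121°  [linear pair at F on XG]
4. ∠SNX = 30°  [△XFN]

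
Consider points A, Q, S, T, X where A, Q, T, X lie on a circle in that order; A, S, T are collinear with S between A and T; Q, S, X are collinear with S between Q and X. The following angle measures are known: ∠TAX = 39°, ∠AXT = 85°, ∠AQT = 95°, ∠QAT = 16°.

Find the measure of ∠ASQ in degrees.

1. ∠TQX = 39°  [same arc TX]
2. ∠ATQ = 69°  [△AQT]
3. ∠QST = 72°  [△QST]
4. ∠ASQ = 108°  [linear pair at S on AT]

∠ASQ = 108°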